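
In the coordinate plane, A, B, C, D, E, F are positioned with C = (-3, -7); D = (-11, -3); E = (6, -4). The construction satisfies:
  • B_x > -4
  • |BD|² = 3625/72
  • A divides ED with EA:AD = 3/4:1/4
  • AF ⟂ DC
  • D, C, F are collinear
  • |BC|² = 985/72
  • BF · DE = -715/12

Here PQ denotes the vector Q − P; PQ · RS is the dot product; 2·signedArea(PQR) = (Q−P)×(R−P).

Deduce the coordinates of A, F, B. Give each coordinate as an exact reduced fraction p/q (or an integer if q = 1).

A = (-27/4, -13/4)
B = (-47/12, -41/12)
F = (-15/2, -19/4)

1. A_x = -27/4  [A divides ED with EA:AD = 3/4:1/4]
2. A_y = -13/4  [A divides ED with EA:AD = 3/4:1/4]
   → A = (-27/4, -13/4)
3. F_x = -15/2  [D, C, F are collinear ∩ AF ⟂ DC]
4. F_y = -19/4  [D, C, F are collinear ∩ AF ⟂ DC]
   → F = (-15/2, -19/4)
5. B_x = -47/12  [line -17·x + 1·y + -379/6 = 0 ∩ |BD|² = 3625/72]
6. B_y = -41/12  [line -17·x + 1·y + -379/6 = 0 ∩ |BD|² = 3625/72]
   → B = (-47/12, -41/12)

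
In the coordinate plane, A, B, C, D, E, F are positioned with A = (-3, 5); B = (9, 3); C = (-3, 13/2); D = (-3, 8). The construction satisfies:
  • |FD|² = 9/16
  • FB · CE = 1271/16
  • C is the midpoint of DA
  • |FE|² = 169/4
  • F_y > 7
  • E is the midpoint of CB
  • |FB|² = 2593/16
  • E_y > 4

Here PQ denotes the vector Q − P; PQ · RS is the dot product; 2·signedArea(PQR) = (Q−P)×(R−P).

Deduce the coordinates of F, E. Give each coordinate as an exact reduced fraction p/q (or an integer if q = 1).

E = (3, 19/4)
F = (-3, 29/4)

1. E_x = 3  [E is the midpoint of CB]
2. E_y = 19/4  [E is the midpoint of CB]
   → E = (3, 19/4)
3. F_x = -3  [line -6·x + 7/4·y + -491/16 = 0 ∩ |FB|² = 2593/16]
4. F_y = 29/4  [line -6·x + 7/4·y + -491/16 = 0 ∩ |FB|² = 2593/16]
   → F = (-3, 29/4)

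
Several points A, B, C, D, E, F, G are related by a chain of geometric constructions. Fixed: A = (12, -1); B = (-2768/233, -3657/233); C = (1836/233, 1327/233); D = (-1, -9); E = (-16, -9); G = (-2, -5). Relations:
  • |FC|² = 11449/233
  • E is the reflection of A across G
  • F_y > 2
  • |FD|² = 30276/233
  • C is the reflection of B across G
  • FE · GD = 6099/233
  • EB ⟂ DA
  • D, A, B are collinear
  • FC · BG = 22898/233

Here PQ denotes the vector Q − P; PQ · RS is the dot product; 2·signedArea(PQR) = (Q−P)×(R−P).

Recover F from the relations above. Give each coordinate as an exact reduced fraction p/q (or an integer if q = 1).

1. F_x = 445/233  [FC · BG = 22898/233 ∩ FE · GD = 6099/233]
2. F_y = 471/233  [FC · BG = 22898/233 ∩ FE · GD = 6099/233]
   → F = (445/233, 471/233)

F = (445/233, 471/233)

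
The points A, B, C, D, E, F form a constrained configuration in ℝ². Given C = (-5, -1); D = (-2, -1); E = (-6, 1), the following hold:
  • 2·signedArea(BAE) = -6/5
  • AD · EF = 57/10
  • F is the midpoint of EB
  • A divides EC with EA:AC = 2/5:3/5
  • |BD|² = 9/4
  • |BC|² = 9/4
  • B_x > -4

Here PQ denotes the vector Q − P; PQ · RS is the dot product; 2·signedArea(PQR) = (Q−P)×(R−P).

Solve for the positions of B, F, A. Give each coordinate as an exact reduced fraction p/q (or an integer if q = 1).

A = (-28/5, 1/5)
B = (-7/2, -1)
F = (-19/4, 0)

1. A_x = -28/5  [A divides EC with EA:AC = 2/5:3/5]
2. A_y = 1/5  [A divides EC with EA:AC = 2/5:3/5]
   → A = (-28/5, 1/5)
3. B_x = -7/2  [line -4/5·x + -2/5·y + -16/5 = 0 ∩ |BC|² = 9/4]
4. B_y = -1  [line -4/5·x + -2/5·y + -16/5 = 0 ∩ |BC|² = 9/4]
   → B = (-7/2, -1)
5. F_x = -19/4  [F is the midpoint of EB]
6. F_y = 0  [F is the midpoint of EB]
   → F = (-19/4, 0)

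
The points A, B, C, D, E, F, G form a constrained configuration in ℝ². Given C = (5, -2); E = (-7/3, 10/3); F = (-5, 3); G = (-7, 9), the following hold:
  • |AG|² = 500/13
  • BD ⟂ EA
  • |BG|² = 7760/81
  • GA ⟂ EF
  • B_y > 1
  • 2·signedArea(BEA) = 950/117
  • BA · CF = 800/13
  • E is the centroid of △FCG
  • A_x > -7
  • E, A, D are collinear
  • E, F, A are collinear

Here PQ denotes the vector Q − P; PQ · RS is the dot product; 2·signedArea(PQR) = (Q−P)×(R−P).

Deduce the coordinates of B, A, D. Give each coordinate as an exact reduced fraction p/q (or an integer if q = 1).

A = (-81/13, 37/13)
B = (-7/9, 13/9)
D = (-121/117, 409/117)

1. A_x = -81/13  [E, F, A are collinear ∩ GA ⟂ EF]
2. A_y = 37/13  [E, F, A are collinear ∩ GA ⟂ EF]
   → A = (-81/13, 37/13)
3. B_x = -7/9  [2·signedArea(BEA) = 950/117 ∩ BA · CF = 800/13]
4. B_y = 13/9  [2·signedArea(BEA) = 950/117 ∩ BA · CF = 800/13]
   → B = (-7/9, 13/9)
5. D_x = -121/117  [E, A, D are collinear ∩ BD ⟂ EA]
6. D_y = 409/117  [E, A, D are collinear ∩ BD ⟂ EA]
   → D = (-121/117, 409/117)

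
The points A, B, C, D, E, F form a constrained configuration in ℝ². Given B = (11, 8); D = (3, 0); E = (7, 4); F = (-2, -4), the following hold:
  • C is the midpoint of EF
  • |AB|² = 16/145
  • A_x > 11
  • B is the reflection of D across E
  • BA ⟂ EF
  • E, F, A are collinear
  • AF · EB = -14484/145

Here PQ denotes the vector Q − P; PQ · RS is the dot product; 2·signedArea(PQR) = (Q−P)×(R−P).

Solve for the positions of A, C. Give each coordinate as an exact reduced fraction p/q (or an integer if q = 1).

A = (1627/145, 1124/145)
C = (5/2, 0)

1. A_x = 1627/145  [E, F, A are collinear ∩ BA ⟂ EF]
2. A_y = 1124/145  [E, F, A are collinear ∩ BA ⟂ EF]
   → A = (1627/145, 1124/145)
3. C_x = 5/2  [C is the midpoint of EF]
4. C_y = 0  [C is the midpoint of EF]
   → C = (5/2, 0)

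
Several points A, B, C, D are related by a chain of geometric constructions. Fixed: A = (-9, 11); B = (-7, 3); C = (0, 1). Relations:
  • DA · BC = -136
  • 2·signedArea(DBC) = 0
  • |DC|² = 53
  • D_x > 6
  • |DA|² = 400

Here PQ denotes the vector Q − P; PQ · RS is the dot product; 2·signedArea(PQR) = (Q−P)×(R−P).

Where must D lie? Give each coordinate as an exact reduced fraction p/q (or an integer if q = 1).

D = (7, -1)

1. D_x = 7  [2·signedArea(DBC) = 0 ∩ DA · BC = -136]
2. D_y = -1  [2·signedArea(DBC) = 0 ∩ DA · BC = -136]
   → D = (7, -1)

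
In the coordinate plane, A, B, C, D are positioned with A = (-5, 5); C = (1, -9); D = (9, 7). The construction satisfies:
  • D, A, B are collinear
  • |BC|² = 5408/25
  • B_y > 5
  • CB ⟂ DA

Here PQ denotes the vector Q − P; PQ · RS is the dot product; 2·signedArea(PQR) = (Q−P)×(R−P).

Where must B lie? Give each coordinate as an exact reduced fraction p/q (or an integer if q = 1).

B = (-27/25, 139/25)

1. B_x = -27/25  [D, A, B are collinear ∩ CB ⟂ DA]
2. B_y = 139/25  [D, A, B are collinear ∩ CB ⟂ DA]
   → B = (-27/25, 139/25)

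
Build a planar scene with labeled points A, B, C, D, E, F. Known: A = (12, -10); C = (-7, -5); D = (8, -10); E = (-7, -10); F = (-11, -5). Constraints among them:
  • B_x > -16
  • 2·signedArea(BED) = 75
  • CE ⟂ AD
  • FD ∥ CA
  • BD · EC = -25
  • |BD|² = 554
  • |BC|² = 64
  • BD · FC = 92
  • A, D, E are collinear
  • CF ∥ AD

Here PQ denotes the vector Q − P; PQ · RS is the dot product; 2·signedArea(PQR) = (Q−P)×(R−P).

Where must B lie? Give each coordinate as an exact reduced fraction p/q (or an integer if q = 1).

1. B_x = -15  [BD · EC = -25 ∩ BD · FC = 92]
2. B_y = -5  [BD · EC = -25 ∩ BD · FC = 92]
   → B = (-15, -5)

B = (-15, -5)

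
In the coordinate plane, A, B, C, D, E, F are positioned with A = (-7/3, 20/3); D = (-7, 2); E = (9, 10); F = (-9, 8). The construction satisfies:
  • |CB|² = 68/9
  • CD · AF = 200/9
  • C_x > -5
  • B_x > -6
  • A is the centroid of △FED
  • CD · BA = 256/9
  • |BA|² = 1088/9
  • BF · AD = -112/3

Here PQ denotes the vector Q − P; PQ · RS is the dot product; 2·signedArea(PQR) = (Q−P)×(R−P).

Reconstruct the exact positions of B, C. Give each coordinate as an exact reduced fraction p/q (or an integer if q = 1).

1. B_x = -5  [line 14/3·x + 14/3·y + 42 = 0 ∩ |BA|² = 1088/9]
2. B_y = -4  [line 14/3·x + 14/3·y + 42 = 0 ∩ |BA|² = 1088/9]
   → B = (-5, -4)
3. C_x = -13/3  [CD · AF = 200/9 ∩ CD · BA = 256/9]
4. C_y = -4/3  [CD · AF = 200/9 ∩ CD · BA = 256/9]
   → C = (-13/3, -4/3)

B = (-5, -4)
C = (-13/3, -4/3)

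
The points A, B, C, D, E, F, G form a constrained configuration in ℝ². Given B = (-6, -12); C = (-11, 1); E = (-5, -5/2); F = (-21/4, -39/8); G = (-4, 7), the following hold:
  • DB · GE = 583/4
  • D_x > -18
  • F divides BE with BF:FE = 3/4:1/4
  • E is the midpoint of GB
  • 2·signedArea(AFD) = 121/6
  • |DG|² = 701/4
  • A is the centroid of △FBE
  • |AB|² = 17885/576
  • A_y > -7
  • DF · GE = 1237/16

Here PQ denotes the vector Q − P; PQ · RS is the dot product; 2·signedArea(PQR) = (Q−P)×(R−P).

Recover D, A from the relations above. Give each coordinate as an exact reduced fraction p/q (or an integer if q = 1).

1. A_x = -65/12  [A is the centroid of △FBE]
2. A_y = -155/24  [A is the centroid of △FBE]
   → A = (-65/12, -155/24)
3. D_x = -17  [DF · GE = 1237/16 ∩ 2·signedArea(AFD) = 121/6]
4. D_y = 9/2  [DF · GE = 1237/16 ∩ 2·signedArea(AFD) = 121/6]
   → D = (-17, 9/2)

A = (-65/12, -155/24)
D = (-17, 9/2)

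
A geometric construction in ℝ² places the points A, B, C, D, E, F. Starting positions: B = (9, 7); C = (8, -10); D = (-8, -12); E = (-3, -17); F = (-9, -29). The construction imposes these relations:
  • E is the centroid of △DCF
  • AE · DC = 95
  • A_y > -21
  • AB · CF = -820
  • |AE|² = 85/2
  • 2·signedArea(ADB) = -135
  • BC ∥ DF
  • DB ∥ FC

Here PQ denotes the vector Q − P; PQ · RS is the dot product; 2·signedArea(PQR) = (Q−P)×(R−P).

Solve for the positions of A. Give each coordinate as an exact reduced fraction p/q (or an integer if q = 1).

1. A_x = -17/2  [AB · CF = -820 ∩ 2·signedArea(ADB) = -135]
2. A_y = -41/2  [AB · CF = -820 ∩ 2·signedArea(ADB) = -135]
   → A = (-17/2, -41/2)

A = (-17/2, -41/2)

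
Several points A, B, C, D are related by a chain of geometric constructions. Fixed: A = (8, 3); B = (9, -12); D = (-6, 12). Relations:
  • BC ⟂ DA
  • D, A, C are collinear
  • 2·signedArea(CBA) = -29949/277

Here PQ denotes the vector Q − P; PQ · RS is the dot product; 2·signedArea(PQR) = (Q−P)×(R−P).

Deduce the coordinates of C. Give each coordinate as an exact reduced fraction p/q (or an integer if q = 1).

1. C_x = 4302/277  [D, A, C are collinear ∩ BC ⟂ DA]
2. C_y = -510/277  [D, A, C are collinear ∩ BC ⟂ DA]
   → C = (4302/277, -510/277)

C = (4302/277, -510/277)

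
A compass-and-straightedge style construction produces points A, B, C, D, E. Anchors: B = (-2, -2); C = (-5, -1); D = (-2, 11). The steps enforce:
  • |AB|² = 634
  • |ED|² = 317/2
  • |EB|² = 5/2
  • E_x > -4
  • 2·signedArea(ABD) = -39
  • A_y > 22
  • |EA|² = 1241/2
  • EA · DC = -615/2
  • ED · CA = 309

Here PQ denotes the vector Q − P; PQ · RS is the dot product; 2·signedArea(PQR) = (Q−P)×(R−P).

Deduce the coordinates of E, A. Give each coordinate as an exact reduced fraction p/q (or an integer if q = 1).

1. A_x = 1  [2·signedArea(ABD) = -39]
2. A_y = 23  [|AB|² = 634]
   → A = (1, 23)
3. E_x = -7/2  [line -6·x + -24·y + -57 = 0 ∩ |ED|² = 317/2]
4. E_y = -3/2  [line -6·x + -24·y + -57 = 0 ∩ |ED|² = 317/2]
   → E = (-7/2, -3/2)

A = (1, 23)
E = (-7/2, -3/2)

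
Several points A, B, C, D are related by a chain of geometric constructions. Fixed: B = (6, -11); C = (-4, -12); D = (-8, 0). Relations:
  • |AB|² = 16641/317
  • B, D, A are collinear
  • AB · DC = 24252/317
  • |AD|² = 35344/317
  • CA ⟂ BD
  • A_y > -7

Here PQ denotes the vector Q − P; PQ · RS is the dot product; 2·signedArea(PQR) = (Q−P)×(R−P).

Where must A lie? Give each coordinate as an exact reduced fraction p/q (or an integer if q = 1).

1. A_x = 96/317  [B, D, A are collinear ∩ CA ⟂ BD]
2. A_y = -2068/317  [B, D, A are collinear ∩ CA ⟂ BD]
   → A = (96/317, -2068/317)

A = (96/317, -2068/317)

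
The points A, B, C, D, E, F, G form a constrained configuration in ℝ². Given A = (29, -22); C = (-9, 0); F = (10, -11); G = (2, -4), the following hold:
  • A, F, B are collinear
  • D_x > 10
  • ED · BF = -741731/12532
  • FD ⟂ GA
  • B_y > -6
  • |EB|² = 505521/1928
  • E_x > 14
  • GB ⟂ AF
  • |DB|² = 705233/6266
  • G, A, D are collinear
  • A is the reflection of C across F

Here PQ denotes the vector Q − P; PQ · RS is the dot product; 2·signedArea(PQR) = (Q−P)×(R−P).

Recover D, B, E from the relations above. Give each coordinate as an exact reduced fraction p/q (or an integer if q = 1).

1. D_x = 140/13  [G, A, D are collinear ∩ FD ⟂ GA]
2. D_y = -128/13  [G, A, D are collinear ∩ FD ⟂ GA]
   → D = (140/13, -128/13)
3. B_x = 469/482  [A, F, B are collinear ∩ GB ⟂ AF]
4. B_y = -2783/482  [A, F, B are collinear ∩ GB ⟂ AF]
   → B = (469/482, -2783/482)
5. E_x = 14447/964  [line -4351/482·x + 2519/482·y + 200375/964 = 0 ∩ |EB|² = 505521/1928]
6. E_y = -13387/964  [line -4351/482·x + 2519/482·y + 200375/964 = 0 ∩ |EB|² = 505521/1928]
   → E = (14447/964, -13387/964)

B = (469/482, -2783/482)
D = (140/13, -128/13)
E = (14447/964, -13387/964)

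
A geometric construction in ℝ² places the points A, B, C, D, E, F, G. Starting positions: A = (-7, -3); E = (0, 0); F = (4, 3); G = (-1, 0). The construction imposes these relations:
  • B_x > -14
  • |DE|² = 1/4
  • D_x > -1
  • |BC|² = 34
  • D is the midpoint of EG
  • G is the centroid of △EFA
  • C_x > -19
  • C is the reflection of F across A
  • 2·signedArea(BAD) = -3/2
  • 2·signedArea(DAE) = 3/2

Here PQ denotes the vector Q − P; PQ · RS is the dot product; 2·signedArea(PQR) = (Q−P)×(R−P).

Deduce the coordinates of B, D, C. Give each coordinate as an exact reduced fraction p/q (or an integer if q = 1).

B = (-13, -6)
C = (-18, -9)
D = (-1/2, 0)

1. D_x = -1/2  [D is the midpoint of EG]
2. D_y = 0  [D is the midpoint of EG]
   → D = (-1/2, 0)
3. C_x = -18  [C is the reflection of F across A]
4. C_y = -9  [C is the reflection of F across A]
   → C = (-18, -9)
5. B_x = -13  [line -3·x + 13/2·y + 0 = 0 ∩ |BC|² = 34]
6. B_y = -6  [line -3·x + 13/2·y + 0 = 0 ∩ |BC|² = 34]
   → B = (-13, -6)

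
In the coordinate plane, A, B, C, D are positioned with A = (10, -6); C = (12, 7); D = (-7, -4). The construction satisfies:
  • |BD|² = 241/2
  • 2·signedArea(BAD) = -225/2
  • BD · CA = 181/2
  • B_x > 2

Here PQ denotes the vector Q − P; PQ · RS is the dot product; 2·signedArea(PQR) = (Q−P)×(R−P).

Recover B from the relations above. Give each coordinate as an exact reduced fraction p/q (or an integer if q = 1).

B = (5/2, 3/2)

1. B_x = 5/2  [2·signedArea(BAD) = -225/2 ∩ BD · CA = 181/2]
2. B_y = 3/2  [2·signedArea(BAD) = -225/2 ∩ BD · CA = 181/2]
   → B = (5/2, 3/2)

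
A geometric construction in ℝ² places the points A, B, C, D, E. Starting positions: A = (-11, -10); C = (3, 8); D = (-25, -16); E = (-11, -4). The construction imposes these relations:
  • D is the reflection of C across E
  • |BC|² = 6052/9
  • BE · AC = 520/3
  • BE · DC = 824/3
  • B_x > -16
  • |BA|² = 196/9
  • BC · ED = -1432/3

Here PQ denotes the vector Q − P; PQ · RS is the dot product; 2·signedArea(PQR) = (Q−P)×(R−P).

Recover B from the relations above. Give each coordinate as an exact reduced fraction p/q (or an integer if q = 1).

B = (-47/3, -10)

1. B_x = -47/3  [BE · DC = 824/3 ∩ BE · AC = 520/3]
2. B_y = -10  [BE · DC = 824/3 ∩ BE · AC = 520/3]
   → B = (-47/3, -10)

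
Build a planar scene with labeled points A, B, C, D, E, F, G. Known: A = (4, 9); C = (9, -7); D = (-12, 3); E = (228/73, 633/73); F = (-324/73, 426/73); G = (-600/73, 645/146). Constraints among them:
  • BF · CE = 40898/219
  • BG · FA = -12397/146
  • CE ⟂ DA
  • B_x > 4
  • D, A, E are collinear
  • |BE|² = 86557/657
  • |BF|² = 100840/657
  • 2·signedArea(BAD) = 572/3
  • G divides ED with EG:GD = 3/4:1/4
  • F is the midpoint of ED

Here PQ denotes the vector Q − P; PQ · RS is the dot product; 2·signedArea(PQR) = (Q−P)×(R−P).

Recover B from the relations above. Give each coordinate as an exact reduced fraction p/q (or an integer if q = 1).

B = (330/73, -596/219)

1. B_x = 330/73  [BF · CE = 40898/219 ∩ BG · FA = -12397/146]
2. B_y = -596/219  [BF · CE = 40898/219 ∩ BG · FA = -12397/146]
   → B = (330/73, -596/219)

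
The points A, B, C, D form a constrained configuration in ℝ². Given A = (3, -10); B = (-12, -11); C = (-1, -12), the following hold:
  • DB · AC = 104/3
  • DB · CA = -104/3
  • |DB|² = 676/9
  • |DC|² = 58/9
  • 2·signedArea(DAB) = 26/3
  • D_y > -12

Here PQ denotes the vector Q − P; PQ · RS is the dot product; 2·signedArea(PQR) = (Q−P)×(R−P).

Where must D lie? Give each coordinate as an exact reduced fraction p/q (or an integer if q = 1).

D = (-10/3, -11)

1. D_x = -10/3  [2·signedArea(DAB) = 26/3 ∩ DB · CA = -104/3]
2. D_y = -11  [2·signedArea(DAB) = 26/3 ∩ DB · CA = -104/3]
   → D = (-10/3, -11)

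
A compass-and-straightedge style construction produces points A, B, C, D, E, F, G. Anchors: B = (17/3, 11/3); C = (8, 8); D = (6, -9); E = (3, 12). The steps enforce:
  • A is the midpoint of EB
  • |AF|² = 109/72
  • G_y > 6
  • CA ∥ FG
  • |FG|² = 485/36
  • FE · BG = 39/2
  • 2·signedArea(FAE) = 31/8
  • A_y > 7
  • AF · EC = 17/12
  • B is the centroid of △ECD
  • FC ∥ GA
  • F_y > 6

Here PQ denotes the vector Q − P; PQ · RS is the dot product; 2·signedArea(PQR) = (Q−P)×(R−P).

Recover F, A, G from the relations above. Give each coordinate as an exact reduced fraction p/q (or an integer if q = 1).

1. A_x = 13/3  [A is the midpoint of EB]
2. A_y = 47/6  [A is the midpoint of EB]
   → A = (13/3, 47/6)
3. F_x = 15/4  [2·signedArea(FAE) = 31/8 ∩ AF · EC = 17/12]
4. F_y = 27/4  [2·signedArea(FAE) = 31/8 ∩ AF · EC = 17/12]
   → F = (15/4, 27/4)
5. G_x = 1/12  [FC ∥ GA ∩ CA ∥ FG]
6. G_y = 79/12  [FC ∥ GA ∩ CA ∥ FG]
   → G = (1/12, 79/12)

A = (13/3, 47/6)
F = (15/4, 27/4)
G = (1/12, 79/12)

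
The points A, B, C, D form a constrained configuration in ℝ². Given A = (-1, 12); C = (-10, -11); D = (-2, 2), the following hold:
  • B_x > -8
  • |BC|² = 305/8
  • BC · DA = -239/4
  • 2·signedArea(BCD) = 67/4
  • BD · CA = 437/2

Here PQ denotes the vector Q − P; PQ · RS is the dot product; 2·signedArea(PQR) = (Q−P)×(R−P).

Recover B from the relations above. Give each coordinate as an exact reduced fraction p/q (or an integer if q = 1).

1. B_x = -31/4  [BD · CA = 437/2 ∩ BC · DA = -239/4]
2. B_y = -21/4  [BD · CA = 437/2 ∩ BC · DA = -239/4]
   → B = (-31/4, -21/4)

B = (-31/4, -21/4)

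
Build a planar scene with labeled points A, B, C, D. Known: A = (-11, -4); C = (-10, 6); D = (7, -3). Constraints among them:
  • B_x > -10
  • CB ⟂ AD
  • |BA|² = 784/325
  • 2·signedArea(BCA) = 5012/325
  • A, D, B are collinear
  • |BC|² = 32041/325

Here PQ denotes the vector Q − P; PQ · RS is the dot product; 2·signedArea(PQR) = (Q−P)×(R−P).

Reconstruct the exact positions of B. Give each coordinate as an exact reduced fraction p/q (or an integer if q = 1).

1. B_x = -3071/325  [A, D, B are collinear ∩ CB ⟂ AD]
2. B_y = -1272/325  [A, D, B are collinear ∩ CB ⟂ AD]
   → B = (-3071/325, -1272/325)

B = (-3071/325, -1272/325)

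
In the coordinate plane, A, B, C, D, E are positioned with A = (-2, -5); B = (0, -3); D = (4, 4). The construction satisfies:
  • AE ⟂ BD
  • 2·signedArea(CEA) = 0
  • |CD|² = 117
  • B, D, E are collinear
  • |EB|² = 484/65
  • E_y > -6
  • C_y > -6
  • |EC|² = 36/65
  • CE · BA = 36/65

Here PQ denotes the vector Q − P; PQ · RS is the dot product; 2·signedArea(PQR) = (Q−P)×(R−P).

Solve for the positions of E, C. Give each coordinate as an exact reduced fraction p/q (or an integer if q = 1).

C = (-46/65, -373/65)
E = (-88/65, -349/65)

1. E_x = -88/65  [B, D, E are collinear ∩ AE ⟂ BD]
2. E_y = -349/65  [B, D, E are collinear ∩ AE ⟂ BD]
   → E = (-88/65, -349/65)
3. C_x = -46/65  [2·signedArea(CEA) = 0 ∩ CE · BA = 36/65]
4. C_y = -373/65  [2·signedArea(CEA) = 0 ∩ CE · BA = 36/65]
   → C = (-46/65, -373/65)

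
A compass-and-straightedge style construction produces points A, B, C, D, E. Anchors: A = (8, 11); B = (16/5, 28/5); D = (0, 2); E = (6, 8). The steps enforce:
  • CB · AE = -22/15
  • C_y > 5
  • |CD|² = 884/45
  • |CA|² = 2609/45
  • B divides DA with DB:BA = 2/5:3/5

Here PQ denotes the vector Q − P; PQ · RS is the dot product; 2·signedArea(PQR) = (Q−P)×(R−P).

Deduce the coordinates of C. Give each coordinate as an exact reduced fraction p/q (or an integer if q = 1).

1. C_x = 46/15  [line 2·x + 3·y + -326/15 = 0 ∩ |CA|² = 2609/45]
2. C_y = 26/5  [line 2·x + 3·y + -326/15 = 0 ∩ |CA|² = 2609/45]
   → C = (46/15, 26/5)

C = (46/15, 26/5)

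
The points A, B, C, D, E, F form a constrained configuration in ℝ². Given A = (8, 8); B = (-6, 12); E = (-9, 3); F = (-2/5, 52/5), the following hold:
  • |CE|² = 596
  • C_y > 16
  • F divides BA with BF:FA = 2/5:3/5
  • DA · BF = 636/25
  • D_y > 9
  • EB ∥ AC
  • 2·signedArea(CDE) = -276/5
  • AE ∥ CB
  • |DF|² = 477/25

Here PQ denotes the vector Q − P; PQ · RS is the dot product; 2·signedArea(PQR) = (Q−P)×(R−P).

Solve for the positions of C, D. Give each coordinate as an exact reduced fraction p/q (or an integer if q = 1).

C = (11, 17)
D = (19/5, 46/5)

1. C_x = 11  [AE ∥ CB ∩ EB ∥ AC]
2. C_y = 17  [AE ∥ CB ∩ EB ∥ AC]
   → C = (11, 17)
3. D_x = 19/5  [DA · BF = 636/25 ∩ 2·signedArea(CDE) = -276/5]
4. D_y = 46/5  [DA · BF = 636/25 ∩ 2·signedArea(CDE) = -276/5]
   → D = (19/5, 46/5)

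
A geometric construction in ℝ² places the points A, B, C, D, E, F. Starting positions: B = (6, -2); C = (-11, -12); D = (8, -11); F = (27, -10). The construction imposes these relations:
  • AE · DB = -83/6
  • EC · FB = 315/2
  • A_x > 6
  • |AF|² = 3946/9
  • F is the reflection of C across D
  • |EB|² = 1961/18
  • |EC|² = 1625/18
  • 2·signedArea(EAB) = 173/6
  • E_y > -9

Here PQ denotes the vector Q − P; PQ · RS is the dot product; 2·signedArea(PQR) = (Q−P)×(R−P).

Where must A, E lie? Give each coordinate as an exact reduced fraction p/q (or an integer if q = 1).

1. E_x = -13/6  [line 21·x + -8·y + -45/2 = 0 ∩ |EC|² = 1625/18]
2. E_y = -17/2  [line 21·x + -8·y + -45/2 = 0 ∩ |EC|² = 1625/18]
   → E = (-13/6, -17/2)
3. A_x = 20/3  [AE · DB = -83/6 ∩ 2·signedArea(EAB) = 173/6]
4. A_y = -5  [AE · DB = -83/6 ∩ 2·signedArea(EAB) = 173/6]
   → A = (20/3, -5)

A = (20/3, -5)
E = (-13/6, -17/2)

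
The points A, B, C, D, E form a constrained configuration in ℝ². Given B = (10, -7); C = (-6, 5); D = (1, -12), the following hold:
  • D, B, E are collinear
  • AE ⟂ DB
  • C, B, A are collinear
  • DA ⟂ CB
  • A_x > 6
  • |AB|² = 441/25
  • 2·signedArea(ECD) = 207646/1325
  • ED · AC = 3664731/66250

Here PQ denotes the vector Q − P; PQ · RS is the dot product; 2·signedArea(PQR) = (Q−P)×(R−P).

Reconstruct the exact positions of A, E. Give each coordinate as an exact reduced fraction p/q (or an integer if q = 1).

1. A_x = 166/25  [C, B, A are collinear ∩ DA ⟂ CB]
2. A_y = -112/25  [C, B, A are collinear ∩ DA ⟂ CB]
   → A = (166/25, -112/25)
3. E_x = 22531/2650  [D, B, E are collinear ∩ AE ⟂ DB]
4. E_y = -4151/530  [D, B, E are collinear ∩ AE ⟂ DB]
   → E = (22531/2650, -4151/530)

A = (166/25, -112/25)
E = (22531/2650, -4151/530)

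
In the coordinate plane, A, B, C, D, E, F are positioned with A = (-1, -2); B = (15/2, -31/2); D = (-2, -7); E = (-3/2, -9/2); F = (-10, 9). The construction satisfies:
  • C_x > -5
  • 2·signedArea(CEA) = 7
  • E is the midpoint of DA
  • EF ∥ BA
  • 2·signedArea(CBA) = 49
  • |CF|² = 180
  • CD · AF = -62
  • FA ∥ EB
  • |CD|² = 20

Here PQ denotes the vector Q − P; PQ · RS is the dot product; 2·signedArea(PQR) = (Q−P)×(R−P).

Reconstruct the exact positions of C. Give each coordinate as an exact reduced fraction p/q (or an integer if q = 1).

1. C_x = -4  [2·signedArea(CEA) = 7 ∩ 2·signedArea(CBA) = 49]
2. C_y = -3  [2·signedArea(CEA) = 7 ∩ 2·signedArea(CBA) = 49]
   → C = (-4, -3)

C = (-4, -3)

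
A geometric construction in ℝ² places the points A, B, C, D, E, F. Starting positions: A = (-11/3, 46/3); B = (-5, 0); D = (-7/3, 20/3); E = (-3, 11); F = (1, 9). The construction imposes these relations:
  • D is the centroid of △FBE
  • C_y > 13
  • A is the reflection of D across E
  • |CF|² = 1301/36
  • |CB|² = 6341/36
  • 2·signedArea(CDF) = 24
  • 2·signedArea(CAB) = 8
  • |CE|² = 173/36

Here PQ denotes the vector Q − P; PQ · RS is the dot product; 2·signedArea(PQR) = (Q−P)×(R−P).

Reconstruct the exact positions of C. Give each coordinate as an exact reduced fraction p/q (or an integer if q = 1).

1. C_x = -10/3  [2·signedArea(CDF) = 24 ∩ 2·signedArea(CAB) = 8]
2. C_y = 79/6  [2·signedArea(CDF) = 24 ∩ 2·signedArea(CAB) = 8]
   → C = (-10/3, 79/6)

C = (-10/3, 79/6)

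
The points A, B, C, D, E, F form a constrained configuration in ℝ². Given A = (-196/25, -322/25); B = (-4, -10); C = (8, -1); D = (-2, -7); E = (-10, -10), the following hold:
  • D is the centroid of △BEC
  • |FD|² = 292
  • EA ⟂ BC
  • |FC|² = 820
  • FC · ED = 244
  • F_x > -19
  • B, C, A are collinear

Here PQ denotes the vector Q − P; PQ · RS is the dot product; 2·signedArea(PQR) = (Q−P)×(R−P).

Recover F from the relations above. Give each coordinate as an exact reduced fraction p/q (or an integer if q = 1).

F = (-18, -13)

1. F_x = -18  [line -8·x + -3·y + -183 = 0 ∩ |FC|² = 820]
2. F_y = -13  [line -8·x + -3·y + -183 = 0 ∩ |FC|² = 820]
   → F = (-18, -13)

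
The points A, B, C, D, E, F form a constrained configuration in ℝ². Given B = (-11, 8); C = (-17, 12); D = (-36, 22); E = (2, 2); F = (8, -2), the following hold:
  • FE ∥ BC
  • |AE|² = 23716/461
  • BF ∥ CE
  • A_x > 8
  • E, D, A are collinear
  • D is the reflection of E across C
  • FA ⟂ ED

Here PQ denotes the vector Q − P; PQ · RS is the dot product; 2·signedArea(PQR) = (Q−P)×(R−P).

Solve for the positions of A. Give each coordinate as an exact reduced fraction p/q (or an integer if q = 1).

A = (3848/461, -618/461)

1. A_x = 3848/461  [E, D, A are collinear ∩ FA ⟂ ED]
2. A_y = -618/461  [E, D, A are collinear ∩ FA ⟂ ED]
   → A = (3848/461, -618/461)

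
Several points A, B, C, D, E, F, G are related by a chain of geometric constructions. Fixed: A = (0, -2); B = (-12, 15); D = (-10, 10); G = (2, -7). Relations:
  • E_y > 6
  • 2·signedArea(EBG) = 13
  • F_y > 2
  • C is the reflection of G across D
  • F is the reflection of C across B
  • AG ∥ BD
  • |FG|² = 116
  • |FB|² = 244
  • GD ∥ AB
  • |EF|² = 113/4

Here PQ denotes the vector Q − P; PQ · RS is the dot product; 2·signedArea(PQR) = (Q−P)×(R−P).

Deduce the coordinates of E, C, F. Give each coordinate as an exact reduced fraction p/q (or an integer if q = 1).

C = (-22, 27)
E = (-6, 13/2)
F = (-2, 3)

1. C_x = -22  [C is the reflection of G across D]
2. C_y = 27  [C is the reflection of G across D]
   → C = (-22, 27)
3. F_x = -2  [F is the reflection of C across B]
4. F_y = 3  [F is the reflection of C across B]
   → F = (-2, 3)
5. E_x = -6  [line 22·x + 14·y + 41 = 0 ∩ |EF|² = 113/4]
6. E_y = 13/2  [line 22·x + 14·y + 41 = 0 ∩ |EF|² = 113/4]
   → E = (-6, 13/2)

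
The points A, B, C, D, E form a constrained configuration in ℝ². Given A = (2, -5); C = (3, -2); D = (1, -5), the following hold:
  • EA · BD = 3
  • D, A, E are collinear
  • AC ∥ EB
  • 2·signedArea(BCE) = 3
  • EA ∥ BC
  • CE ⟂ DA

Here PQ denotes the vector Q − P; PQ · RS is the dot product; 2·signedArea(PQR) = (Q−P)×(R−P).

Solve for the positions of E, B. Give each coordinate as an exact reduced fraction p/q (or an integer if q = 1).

1. E_x = 3  [D, A, E are collinear ∩ CE ⟂ DA]
2. E_y = -5  [D, A, E are collinear ∩ CE ⟂ DA]
   → E = (3, -5)
3. B_x = 4  [EA ∥ BC ∩ AC ∥ EB]
4. B_y = -2  [EA ∥ BC ∩ AC ∥ EB]
   → B = (4, -2)

B = (4, -2)
E = (3, -5)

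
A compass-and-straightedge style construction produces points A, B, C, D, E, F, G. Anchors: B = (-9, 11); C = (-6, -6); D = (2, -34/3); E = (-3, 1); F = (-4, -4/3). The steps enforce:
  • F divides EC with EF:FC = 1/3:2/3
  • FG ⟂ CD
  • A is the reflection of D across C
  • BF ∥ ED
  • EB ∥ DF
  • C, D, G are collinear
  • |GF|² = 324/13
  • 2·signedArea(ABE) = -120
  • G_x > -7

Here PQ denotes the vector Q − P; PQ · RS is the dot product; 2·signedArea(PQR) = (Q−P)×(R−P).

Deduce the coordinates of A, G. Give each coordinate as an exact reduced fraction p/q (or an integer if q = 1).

A = (-14, -2/3)
G = (-88/13, -214/39)

1. A_x = -14  [A is the reflection of D across C]
2. A_y = -2/3  [A is the reflection of D across C]
   → A = (-14, -2/3)
3. G_x = -88/13  [C, D, G are collinear ∩ FG ⟂ CD]
4. G_y = -214/39  [C, D, G are collinear ∩ FG ⟂ CD]
   → G = (-88/13, -214/39)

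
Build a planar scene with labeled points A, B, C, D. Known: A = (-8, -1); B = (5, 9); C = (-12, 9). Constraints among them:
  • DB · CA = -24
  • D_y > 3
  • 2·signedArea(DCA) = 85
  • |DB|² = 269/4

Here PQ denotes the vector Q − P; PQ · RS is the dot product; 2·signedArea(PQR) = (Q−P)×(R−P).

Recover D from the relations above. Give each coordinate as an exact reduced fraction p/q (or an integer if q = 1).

1. D_x = -3/2  [DB · CA = -24 ∩ 2·signedArea(DCA) = 85]
2. D_y = 4  [DB · CA = -24 ∩ 2·signedArea(DCA) = 85]
   → D = (-3/2, 4)

D = (-3/2, 4)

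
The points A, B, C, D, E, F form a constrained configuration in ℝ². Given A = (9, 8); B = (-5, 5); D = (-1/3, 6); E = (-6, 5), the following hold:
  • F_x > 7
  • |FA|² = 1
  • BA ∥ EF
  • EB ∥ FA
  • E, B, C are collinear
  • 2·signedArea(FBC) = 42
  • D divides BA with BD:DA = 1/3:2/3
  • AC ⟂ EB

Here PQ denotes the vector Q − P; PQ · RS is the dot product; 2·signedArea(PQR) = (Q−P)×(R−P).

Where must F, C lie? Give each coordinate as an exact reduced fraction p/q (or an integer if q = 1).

C = (9, 5)
F = (8, 8)

1. F_x = 8  [EB ∥ FA ∩ BA ∥ EF]
2. F_y = 8  [EB ∥ FA ∩ BA ∥ EF]
   → F = (8, 8)
3. C_x = 9  [E, B, C are collinear ∩ AC ⟂ EB]
4. C_y = 5  [E, B, C are collinear ∩ AC ⟂ EB]
   → C = (9, 5)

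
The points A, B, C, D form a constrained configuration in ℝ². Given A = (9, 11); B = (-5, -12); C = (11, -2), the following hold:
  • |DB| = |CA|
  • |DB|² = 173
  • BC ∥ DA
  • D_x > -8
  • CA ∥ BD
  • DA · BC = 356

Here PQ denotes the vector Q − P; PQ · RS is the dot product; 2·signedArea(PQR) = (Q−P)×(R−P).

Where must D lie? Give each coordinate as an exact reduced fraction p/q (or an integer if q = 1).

1. D_x = -7  [BC ∥ DA ∩ CA ∥ BD]
2. D_y = 1  [BC ∥ DA ∩ CA ∥ BD]
   → D = (-7, 1)

D = (-7, 1)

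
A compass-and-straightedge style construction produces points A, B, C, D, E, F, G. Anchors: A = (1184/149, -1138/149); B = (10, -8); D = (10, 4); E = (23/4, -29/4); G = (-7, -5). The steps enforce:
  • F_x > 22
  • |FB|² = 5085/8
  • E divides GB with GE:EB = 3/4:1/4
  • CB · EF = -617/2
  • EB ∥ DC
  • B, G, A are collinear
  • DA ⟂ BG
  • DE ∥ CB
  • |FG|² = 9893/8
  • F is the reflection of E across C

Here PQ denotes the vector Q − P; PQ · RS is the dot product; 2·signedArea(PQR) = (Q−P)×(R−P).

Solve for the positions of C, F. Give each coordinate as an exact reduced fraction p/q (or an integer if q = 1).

C = (57/4, 13/4)
F = (91/4, 55/4)

1. C_x = 57/4  [DE ∥ CB ∩ EB ∥ DC]
2. C_y = 13/4  [DE ∥ CB ∩ EB ∥ DC]
   → C = (57/4, 13/4)
3. F_x = 91/4  [F is the reflection of E across C]
4. F_y = 55/4  [F is the reflection of E across C]
   → F = (91/4, 55/4)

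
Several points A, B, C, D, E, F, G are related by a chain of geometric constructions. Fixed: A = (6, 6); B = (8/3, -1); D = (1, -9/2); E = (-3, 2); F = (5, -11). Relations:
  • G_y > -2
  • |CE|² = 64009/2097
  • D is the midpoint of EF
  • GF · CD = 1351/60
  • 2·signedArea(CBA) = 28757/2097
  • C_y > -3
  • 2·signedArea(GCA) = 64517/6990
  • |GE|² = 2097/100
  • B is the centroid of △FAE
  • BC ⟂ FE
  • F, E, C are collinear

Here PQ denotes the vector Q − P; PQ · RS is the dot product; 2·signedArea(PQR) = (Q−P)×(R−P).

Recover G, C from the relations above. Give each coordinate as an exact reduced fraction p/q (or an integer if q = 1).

C = (-73/699, -1891/699)
G = (-3/5, -19/10)

1. C_x = -73/699  [F, E, C are collinear ∩ BC ⟂ FE]
2. C_y = -1891/699  [F, E, C are collinear ∩ BC ⟂ FE]
   → C = (-73/699, -1891/699)
3. G_x = -3/5  [2·signedArea(GCA) = 64517/6990 ∩ GF · CD = 1351/60]
4. G_y = -19/10  [2·signedArea(GCA) = 64517/6990 ∩ GF · CD = 1351/60]
   → G = (-3/5, -19/10)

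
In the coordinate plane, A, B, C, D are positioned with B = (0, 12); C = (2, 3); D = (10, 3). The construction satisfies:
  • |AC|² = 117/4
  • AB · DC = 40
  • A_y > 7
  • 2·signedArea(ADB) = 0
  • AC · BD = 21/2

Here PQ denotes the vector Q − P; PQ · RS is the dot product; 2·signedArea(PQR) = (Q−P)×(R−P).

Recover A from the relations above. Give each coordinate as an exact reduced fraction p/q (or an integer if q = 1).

A = (5, 15/2)

1. A_x = 5  [2·signedArea(ADB) = 0 ∩ AC · BD = 21/2]
2. A_y = 15/2  [2·signedArea(ADB) = 0 ∩ AC · BD = 21/2]
   → A = (5, 15/2)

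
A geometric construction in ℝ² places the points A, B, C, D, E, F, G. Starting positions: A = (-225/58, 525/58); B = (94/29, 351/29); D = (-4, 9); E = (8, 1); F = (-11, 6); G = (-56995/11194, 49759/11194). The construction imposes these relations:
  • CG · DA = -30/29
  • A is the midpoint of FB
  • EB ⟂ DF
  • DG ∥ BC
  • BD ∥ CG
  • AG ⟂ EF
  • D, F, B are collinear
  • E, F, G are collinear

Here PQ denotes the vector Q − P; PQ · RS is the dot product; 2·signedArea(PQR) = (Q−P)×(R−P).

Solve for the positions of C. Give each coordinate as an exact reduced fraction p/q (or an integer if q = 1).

C = (24065/11194, 84499/11194)

1. C_x = 24065/11194  [BD ∥ CG ∩ DG ∥ BC]
2. C_y = 84499/11194  [BD ∥ CG ∩ DG ∥ BC]
   → C = (24065/11194, 84499/11194)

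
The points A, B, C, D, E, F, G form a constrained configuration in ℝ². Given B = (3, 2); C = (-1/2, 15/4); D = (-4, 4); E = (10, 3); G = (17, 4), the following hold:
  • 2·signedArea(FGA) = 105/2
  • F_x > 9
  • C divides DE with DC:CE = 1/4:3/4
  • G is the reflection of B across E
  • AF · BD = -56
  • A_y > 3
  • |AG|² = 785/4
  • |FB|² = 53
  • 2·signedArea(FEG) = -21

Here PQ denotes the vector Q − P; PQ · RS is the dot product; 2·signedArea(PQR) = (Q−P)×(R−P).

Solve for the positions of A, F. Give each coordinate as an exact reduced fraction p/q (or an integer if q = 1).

A = (3, 7/2)
F = (10, 0)

1. F_x = 10  [line -1·x + 7·y + 10 = 0 ∩ |FB|² = 53]
2. F_y = 0  [line -1·x + 7·y + 10 = 0 ∩ |FB|² = 53]
   → F = (10, 0)
3. A_x = 3  [AF · BD = -56 ∩ 2·signedArea(FGA) = 105/2]
4. A_y = 7/2  [AF · BD = -56 ∩ 2·signedArea(FGA) = 105/2]
   → A = (3, 7/2)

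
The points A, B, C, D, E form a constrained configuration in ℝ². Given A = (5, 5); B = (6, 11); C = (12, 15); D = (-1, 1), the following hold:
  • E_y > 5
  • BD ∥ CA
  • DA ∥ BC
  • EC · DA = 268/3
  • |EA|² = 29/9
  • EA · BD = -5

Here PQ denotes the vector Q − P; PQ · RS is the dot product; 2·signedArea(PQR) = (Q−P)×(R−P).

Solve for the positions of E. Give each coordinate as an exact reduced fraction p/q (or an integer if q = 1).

E = (10/3, 17/3)

1. E_x = 10/3  [EC · DA = 268/3 ∩ EA · BD = -5]
2. E_y = 17/3  [EC · DA = 268/3 ∩ EA · BD = -5]
   → E = (10/3, 17/3)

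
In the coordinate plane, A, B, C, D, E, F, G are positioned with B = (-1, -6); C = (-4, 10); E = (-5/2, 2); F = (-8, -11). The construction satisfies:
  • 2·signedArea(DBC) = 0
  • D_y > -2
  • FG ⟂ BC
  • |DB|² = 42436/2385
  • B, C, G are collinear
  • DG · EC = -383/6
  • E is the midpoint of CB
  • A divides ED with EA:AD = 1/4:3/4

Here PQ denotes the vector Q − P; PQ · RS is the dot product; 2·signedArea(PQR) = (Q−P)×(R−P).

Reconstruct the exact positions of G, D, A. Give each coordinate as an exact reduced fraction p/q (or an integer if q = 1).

1. G_x = -88/265  [B, C, G are collinear ∩ FG ⟂ BC]
2. G_y = -2534/265  [B, C, G are collinear ∩ FG ⟂ BC]
   → G = (-88/265, -2534/265)
3. D_x = -471/265  [2·signedArea(DBC) = 0 ∩ DG · EC = -383/6]
4. D_y = -1474/795  [2·signedArea(DBC) = 0 ∩ DG · EC = -383/6]
   → D = (-471/265, -1474/795)
5. A_x = -4917/2120  [A divides ED with EA:AD = 1/4:3/4]
6. A_y = 824/795  [A divides ED with EA:AD = 1/4:3/4]
   → A = (-4917/2120, 824/795)

A = (-4917/2120, 824/795)
D = (-471/265, -1474/795)
G = (-88/265, -2534/265)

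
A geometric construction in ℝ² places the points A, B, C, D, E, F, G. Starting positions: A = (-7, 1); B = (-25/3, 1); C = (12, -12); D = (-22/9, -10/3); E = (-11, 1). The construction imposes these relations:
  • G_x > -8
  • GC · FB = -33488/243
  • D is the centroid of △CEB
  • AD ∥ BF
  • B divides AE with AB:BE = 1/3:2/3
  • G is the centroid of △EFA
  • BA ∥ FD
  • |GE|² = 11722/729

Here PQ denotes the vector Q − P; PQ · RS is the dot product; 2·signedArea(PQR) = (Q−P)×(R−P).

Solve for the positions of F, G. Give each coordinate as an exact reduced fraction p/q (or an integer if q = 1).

1. F_x = -34/9  [BA ∥ FD ∩ AD ∥ BF]
2. F_y = -10/3  [BA ∥ FD ∩ AD ∥ BF]
   → F = (-34/9, -10/3)
3. G_x = -196/27  [G is the centroid of △EFA]
4. G_y = -4/9  [G is the centroid of △EFA]
   → G = (-196/27, -4/9)

F = (-34/9, -10/3)
G = (-196/27, -4/9)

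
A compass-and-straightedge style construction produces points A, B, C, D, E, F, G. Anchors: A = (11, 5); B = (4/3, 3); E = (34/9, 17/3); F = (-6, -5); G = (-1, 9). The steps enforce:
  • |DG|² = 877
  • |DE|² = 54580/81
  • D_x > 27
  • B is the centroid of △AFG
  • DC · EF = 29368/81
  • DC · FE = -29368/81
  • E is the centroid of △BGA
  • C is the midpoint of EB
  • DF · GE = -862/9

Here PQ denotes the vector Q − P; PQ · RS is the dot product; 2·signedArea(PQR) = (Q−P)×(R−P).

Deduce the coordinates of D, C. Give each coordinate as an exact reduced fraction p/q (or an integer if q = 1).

C = (23/9, 13/3)
D = (28, 15)

1. D_x = 28  [line -43/9·x + 10/3·y + 754/9 = 0 ∩ |DG|² = 877]
2. D_y = 15  [line -43/9·x + 10/3·y + 754/9 = 0 ∩ |DG|² = 877]
   → D = (28, 15)
3. C_x = 23/9  [DC · EF = 29368/81 ∩ C is the midpoint of EB]
4. C_y = 13/3  [DC · EF = 29368/81 ∩ C is the midpoint of EB]
   → C = (23/9, 13/3)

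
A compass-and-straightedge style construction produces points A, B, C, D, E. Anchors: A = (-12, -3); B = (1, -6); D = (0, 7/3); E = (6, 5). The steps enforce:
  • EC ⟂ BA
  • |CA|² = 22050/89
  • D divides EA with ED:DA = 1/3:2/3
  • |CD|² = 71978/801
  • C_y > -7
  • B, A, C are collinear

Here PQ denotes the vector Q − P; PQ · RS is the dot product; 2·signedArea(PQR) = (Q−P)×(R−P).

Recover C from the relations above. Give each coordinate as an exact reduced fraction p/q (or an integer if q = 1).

1. C_x = 297/89  [B, A, C are collinear ∩ EC ⟂ BA]
2. C_y = -582/89  [B, A, C are collinear ∩ EC ⟂ BA]
   → C = (297/89, -582/89)

C = (297/89, -582/89)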